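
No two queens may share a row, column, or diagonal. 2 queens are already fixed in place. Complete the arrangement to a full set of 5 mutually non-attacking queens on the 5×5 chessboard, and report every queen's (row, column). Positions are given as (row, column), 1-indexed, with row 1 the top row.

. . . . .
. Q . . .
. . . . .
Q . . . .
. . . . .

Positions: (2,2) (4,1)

(1,5) (2,2) (3,4) (4,1) (5,3)

Row 1: attacked by (2,2)→{1,2,3}; (4,1)→{1,4}. Safe: 5. Place at column 5.
Row 3: attacked by (1,5)→{3,5}; (2,2)→{1,2,3}; (4,1)→{1,2}. Safe: 4. Place at column 4.
Row 5: attacked by (1,5)→{1,5}; (2,2)→{2,5}; (3,4)→{2,4}; (4,1)→{1,2}. Safe: 3. Place at column 3.
Columns [5, 2, 4, 1, 3], r−c [-4, 0, -1, 3, 2], r+c [6, 4, 7, 5, 8] are all distinct, so no two queens attack.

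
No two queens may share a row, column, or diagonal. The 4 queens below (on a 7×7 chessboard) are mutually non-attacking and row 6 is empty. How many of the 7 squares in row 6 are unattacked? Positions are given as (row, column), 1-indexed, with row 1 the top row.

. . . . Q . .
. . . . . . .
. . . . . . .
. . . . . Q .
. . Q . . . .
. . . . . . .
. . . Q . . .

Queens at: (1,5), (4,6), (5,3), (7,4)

(1,5) attacks row 6 at column 5.
(4,6) attacks row 6 at column 6 and diagonals 4.
(5,3) attacks row 6 at column 3 and diagonals 2, 4.
(7,4) attacks row 6 at column 4 and diagonals 3, 5.
Attacked columns: {2, 3, 4, 5, 6}. Safe: {1, 7}.

2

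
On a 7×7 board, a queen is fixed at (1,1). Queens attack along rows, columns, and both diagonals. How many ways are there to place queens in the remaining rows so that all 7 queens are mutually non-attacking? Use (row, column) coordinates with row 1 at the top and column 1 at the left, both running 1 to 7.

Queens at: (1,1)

Branch on row 2: col 3 → 1; col 4 → 1; col 5 → 1; col 6 → 1; col 7 → 0.
Sum: 1 + 1 + 1 + 1 + 0 = 4.

4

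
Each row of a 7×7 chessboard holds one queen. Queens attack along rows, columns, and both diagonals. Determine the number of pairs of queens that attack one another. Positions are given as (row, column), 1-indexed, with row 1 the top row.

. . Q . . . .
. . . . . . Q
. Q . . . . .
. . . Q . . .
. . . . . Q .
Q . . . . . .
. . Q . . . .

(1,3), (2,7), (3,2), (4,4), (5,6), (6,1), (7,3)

1

Same column: (1,3)–(7,3) (column 3).
Total attacking pairs: 1.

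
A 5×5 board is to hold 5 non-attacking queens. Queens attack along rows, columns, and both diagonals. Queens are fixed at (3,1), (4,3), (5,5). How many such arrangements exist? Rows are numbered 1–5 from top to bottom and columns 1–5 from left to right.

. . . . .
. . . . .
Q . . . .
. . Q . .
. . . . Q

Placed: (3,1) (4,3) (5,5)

1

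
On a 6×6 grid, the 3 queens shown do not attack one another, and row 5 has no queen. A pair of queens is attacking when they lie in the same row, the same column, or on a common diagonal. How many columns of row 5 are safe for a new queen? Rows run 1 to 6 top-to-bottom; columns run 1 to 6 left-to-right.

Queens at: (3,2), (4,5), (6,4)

(3,2) attacks row 5 at column 2 and diagonals 4.
(4,5) attacks row 5 at column 5 and diagonals 4, 6.
(6,4) attacks row 5 at column 4 and diagonals 3, 5.
Attacked columns: {2, 3, 4, 5, 6}. Safe: {1}.

1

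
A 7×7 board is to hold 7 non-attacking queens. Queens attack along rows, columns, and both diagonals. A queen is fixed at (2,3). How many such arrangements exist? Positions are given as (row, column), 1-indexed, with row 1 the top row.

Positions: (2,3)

Branch on row 1: col 1 → 1; col 5 → 1; col 6 → 3; col 7 → 1.
Sum: 1 + 1 + 3 + 1 = 6.

6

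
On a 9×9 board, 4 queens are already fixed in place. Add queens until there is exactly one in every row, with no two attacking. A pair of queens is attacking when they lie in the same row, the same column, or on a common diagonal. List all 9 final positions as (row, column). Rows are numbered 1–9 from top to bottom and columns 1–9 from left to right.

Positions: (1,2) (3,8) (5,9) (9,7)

(1,2) (2,4) (3,8) (4,3) (5,9) (6,6) (7,1) (8,5) (9,7)

Row 2: attacked by (1,2)→{1,2,3}; (3,8)→{7,8,9}; (5,9)→{6,9}; (9,7)→{7}. Safe: 4, 5. Place at column 4.
Row 4: attacked by (1,2)→{2,5}; (2,4)→{2,4,6}; (3,8)→{7,8,9}; (5,9)→{8,9}; (9,7)→{2,7}. Safe: 1, 3. Place at column 3.
Row 6: attacked by (1,2)→{2,7}; (2,4)→{4,8}; (3,8)→{5,8}; (4,3)→{1,3,5}; (5,9)→{8,9}; (9,7)→{4,7}. Safe: 6. Place at column 6.
Row 7: attacked by (1,2)→{2,8}; (2,4)→{4,9}; (3,8)→{4,8}; (4,3)→{3,6}; (5,9)→{7,9}; (6,6)→{5,6,7}; (9,7)→{5,7,9}. Safe: 1. Place at column 1.
Row 8: attacked by (1,2)→{2,9}; (2,4)→{4}; (3,8)→{3,8}; (4,3)→{3,7}; (5,9)→{6,9}; (6,6)→{4,6,8}; (7,1)→{1,2}; (9,7)→{6,7,8}. Safe: 5. Place at column 5.
Columns [2, 4, 8, 3, 9, 6, 1, 5, 7], r−c [-1, -2, -5, 1, -4, 0, 6, 3, 2], r+c [3, 6, 11, 7, 14, 12, 8, 13, 16] are all distinct, so no two queens attack.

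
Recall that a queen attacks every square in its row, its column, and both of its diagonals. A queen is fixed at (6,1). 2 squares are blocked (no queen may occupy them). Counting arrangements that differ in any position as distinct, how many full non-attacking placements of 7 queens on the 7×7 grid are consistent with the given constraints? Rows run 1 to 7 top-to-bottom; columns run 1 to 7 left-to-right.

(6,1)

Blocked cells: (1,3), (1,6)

6

Branch on row 1: col 2 → 1; col 4 → 2; col 5 → 2; col 7 → 1.
Sum: 1 + 2 + 2 + 1 = 6.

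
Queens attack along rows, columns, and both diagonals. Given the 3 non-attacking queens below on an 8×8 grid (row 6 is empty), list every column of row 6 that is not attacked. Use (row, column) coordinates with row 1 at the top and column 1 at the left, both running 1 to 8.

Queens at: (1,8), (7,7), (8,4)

(1,8) attacks row 6 at column 8 and diagonals 3.
(7,7) attacks row 6 at column 7 and diagonals 6, 8.
(8,4) attacks row 6 at column 4 and diagonals 2, 6.
Attacked columns: {2, 3, 4, 6, 7, 8}. Safe: {1, 5}.

columns 1, 5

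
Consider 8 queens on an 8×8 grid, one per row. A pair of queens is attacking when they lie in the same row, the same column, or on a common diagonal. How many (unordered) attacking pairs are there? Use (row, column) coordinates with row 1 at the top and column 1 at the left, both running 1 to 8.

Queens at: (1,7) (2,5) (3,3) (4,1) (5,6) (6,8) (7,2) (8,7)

Same column: (1,7)–(8,7) (column 7).
Total attacking pairs: 1.

1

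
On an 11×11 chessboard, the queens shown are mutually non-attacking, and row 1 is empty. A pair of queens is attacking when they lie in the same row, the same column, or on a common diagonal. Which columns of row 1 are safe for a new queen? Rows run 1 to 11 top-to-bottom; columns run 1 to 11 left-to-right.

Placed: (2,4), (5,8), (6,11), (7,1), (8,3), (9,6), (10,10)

(2,4) attacks row 1 at column 4 and diagonals 3, 5.
(5,8) attacks row 1 at column 8 and diagonals 4.
(6,11) attacks row 1 at column 11 and diagonals 6.
(7,1) attacks row 1 at column 1 and diagonals 7.
(8,3) attacks row 1 at column 3 and diagonals 10.
(9,6) attacks row 1 at column 6.
(10,10) attacks row 1 at column 10 and diagonals 1.
Attacked columns: {1, 3, 4, 5, 6, 7, 8, 10, 11}. Safe: {2, 9}.

columns 2, 9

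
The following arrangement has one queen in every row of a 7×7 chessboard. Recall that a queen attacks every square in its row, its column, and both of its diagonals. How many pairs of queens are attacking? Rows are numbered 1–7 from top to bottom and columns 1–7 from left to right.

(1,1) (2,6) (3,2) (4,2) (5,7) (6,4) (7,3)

3

Same column: (3,2)–(4,2) (column 2).
Same diagonal: (4,2)–(6,4) (|4−6| = |2−4| = 2); (6,4)–(7,3) (|6−7| = |4−3| = 1).
Total attacking pairs: 3.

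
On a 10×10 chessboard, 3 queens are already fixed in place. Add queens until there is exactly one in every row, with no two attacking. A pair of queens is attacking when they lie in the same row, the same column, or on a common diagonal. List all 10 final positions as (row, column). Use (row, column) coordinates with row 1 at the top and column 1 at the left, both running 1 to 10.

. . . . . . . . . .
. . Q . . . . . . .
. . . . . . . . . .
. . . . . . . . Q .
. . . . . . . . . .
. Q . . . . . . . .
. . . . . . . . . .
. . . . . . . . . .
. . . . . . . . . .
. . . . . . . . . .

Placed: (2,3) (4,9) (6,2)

(1,5) (2,3) (3,1) (4,9) (5,7) (6,2) (7,10) (8,8) (9,6) (10,4)

Row 1: attacked by (2,3)→{2,3,4}; (4,9)→{6,9}; (6,2)→{2,7}. Safe: 1, 5, 8, 10. Place at column 5.
Row 3: attacked by (1,5)→{3,5,7}; (2,3)→{2,3,4}; (4,9)→{8,9,10}; (6,2)→{2,5}. Safe: 1, 6. Place at column 1.
Row 5: attacked by (1,5)→{1,5,9}; (2,3)→{3,6}; (3,1)→{1,3}; (4,9)→{8,9,10}; (6,2)→{1,2,3}. Safe: 4, 7. Place at column 7.
Row 7: attacked by (1,5)→{5}; (2,3)→{3,8}; (3,1)→{1,5}; (4,9)→{6,9}; (5,7)→{5,7,9}; (6,2)→{1,2,3}. Safe: 4, 10. Place at column 10.
Row 8: attacked by (1,5)→{5}; (2,3)→{3,9}; (3,1)→{1,6}; (4,9)→{5,9}; (5,7)→{4,7,10}; (6,2)→{2,4}; (7,10)→{9,10}. Safe: 8. Place at column 8.
Row 9: attacked by (1,5)→{5}; (2,3)→{3,10}; (3,1)→{1,7}; (4,9)→{4,9}; (5,7)→{3,7}; (6,2)→{2,5}; (7,10)→{8,10}; (8,8)→{7,8,9}. Safe: 6. Place at column 6.
Row 10: attacked by (1,5)→{5}; (2,3)→{3}; (3,1)→{1,8}; (4,9)→{3,9}; (5,7)→{2,7}; (6,2)→{2,6}; (7,10)→{7,10}; (8,8)→{6,8,10}; (9,6)→{5,6,7}. Safe: 4. Place at column 4.
Columns [5, 3, 1, 9, 7, 2, 10, 8, 6, 4], r−c [-4, -1, 2, -5, -2, 4, -3, 0, 3, 6], r+c [6, 5, 4, 13, 12, 8, 17, 16, 15, 14] are all distinct, so no two queens attack.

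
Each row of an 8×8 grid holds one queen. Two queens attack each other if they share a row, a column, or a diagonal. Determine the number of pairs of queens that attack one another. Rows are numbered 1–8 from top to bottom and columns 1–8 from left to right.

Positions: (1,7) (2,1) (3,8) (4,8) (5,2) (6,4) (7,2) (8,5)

3

Same column: (3,8)–(4,8) (column 8); (5,2)–(7,2) (column 2).
Same diagonal: (5,2)–(8,5) (|5−8| = |2−5| = 3).
Total attacking pairs: 3.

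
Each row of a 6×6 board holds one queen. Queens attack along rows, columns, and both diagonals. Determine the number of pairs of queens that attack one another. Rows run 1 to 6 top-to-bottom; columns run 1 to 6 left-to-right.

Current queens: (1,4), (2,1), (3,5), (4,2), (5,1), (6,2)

5

Same column: (2,1)–(5,1) (column 1); (4,2)–(6,2) (column 2).
Same diagonal: (3,5)–(6,2) (|3−6| = |5−2| = 3); (4,2)–(5,1) (|4−5| = |2−1| = 1); (5,1)–(6,2) (|5−6| = |1−2| = 1).
Total attacking pairs: 5.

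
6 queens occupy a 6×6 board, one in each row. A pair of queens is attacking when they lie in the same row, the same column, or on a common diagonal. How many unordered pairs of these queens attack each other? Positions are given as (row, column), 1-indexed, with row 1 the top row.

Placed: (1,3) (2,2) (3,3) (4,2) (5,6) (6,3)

7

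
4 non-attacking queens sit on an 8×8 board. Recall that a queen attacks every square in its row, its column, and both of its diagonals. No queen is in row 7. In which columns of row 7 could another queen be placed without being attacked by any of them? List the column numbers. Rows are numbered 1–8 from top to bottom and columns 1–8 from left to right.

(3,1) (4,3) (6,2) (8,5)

(3,1) attacks row 7 at column 1 and diagonals 5.
(4,3) attacks row 7 at column 3 and diagonals 6.
(6,2) attacks row 7 at column 2 and diagonals 1, 3.
(8,5) attacks row 7 at column 5 and diagonals 4, 6.
Attacked columns: {1, 2, 3, 4, 5, 6}. Safe: {7, 8}.

columns 7, 8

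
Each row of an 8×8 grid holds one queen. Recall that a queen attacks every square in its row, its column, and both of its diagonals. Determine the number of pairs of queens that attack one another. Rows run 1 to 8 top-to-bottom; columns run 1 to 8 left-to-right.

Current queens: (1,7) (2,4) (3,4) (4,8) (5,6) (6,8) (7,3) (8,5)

4

Same column: (2,4)–(3,4) (column 4); (4,8)–(6,8) (column 8).
Same diagonal: (2,4)–(6,8) (|2−6| = |4−8| = 4); (3,4)–(5,6) (|3−5| = |4−6| = 2).
Total attacking pairs: 4.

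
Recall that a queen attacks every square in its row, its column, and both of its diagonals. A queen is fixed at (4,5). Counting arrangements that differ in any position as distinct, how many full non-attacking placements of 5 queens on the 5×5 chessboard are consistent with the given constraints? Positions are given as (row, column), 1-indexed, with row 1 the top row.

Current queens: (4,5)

Branch on row 1: col 1 → 1; col 3 → 0; col 4 → 1.
Sum: 1 + 0 + 1 = 2.

2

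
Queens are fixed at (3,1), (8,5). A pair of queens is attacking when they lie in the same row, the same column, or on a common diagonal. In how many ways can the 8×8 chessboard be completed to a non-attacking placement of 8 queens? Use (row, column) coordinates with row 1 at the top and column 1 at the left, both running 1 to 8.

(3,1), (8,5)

Branch on row 1: col 2 → 1; col 4 → 1; col 6 → 1; col 7 → 0; col 8 → 1.
Sum: 1 + 1 + 1 + 0 + 1 = 4.

4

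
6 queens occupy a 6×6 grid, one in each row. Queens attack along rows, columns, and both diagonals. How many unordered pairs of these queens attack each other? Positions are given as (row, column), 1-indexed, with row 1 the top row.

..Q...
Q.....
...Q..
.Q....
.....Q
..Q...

2

Same column: (1,3)–(6,3) (column 3).
Same diagonal: (3,4)–(5,6) (|3−5| = |4−6| = 2).
Total attacking pairs: 2.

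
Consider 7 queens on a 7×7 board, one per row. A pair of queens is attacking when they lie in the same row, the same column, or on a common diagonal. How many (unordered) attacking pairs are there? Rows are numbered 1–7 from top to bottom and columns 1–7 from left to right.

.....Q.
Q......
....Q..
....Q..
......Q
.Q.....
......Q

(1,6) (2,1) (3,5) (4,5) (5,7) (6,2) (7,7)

4

Same column: (3,5)–(4,5) (column 5); (5,7)–(7,7) (column 7).
Same diagonal: (3,5)–(5,7) (|3−5| = |5−7| = 2); (3,5)–(6,2) (|3−6| = |5−2| = 3).
Total attacking pairs: 4.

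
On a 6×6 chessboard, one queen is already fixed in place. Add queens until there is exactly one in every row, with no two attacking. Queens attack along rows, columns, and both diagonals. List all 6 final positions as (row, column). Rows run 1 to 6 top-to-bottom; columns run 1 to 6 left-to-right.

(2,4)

Row 1: attacked by (2,4)→{3,4,5}. Safe: 1, 2, 6. Place at column 2.
Row 3: attacked by (1,2)→{2,4}; (2,4)→{3,4,5}. Safe: 1, 6. Place at column 6.
Row 4: attacked by (1,2)→{2,5}; (2,4)→{2,4,6}; (3,6)→{5,6}. Safe: 1, 3. Place at column 1.
Row 5: attacked by (1,2)→{2,6}; (2,4)→{1,4}; (3,6)→{4,6}; (4,1)→{1,2}. Safe: 3, 5. Place at column 3.
Row 6: attacked by (1,2)→{2}; (2,4)→{4}; (3,6)→{3,6}; (4,1)→{1,3}; (5,3)→{2,3,4}. Safe: 5. Place at column 5.
Columns [2, 4, 6, 1, 3, 5], r−c [-1, -2, -3, 3, 2, 1], r+c [3, 6, 9, 5, 8, 11] are all distinct, so no two queens attack.

(1,2) (2,4) (3,6) (4,1) (5,3) (6,5)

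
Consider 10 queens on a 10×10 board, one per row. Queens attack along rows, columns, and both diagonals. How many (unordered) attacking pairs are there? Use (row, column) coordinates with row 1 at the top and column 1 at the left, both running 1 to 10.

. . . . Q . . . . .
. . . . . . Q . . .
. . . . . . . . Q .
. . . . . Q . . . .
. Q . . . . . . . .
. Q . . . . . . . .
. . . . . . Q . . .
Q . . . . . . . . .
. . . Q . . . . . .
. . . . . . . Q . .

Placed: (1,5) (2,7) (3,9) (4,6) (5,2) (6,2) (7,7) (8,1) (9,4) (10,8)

3

Same column: (2,7)–(7,7) (column 7); (5,2)–(6,2) (column 2).
Same diagonal: (2,7)–(8,1) (|2−8| = |7−1| = 6).
Total attacking pairs: 3.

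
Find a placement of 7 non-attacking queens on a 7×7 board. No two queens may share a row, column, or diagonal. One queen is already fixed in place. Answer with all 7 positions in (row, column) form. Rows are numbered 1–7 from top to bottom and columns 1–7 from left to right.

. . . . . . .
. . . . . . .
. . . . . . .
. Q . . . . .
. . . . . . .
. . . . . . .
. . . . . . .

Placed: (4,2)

(1,3) (2,5) (3,7) (4,2) (5,4) (6,6) (7,1)

Row 1: attacked by (4,2)→{2,5}. Safe: 1, 3, 4, 6, 7. Place at column 3.
Row 2: attacked by (1,3)→{2,3,4}; (4,2)→{2,4}. Safe: 1, 5, 6, 7. Place at column 5.
Row 3: attacked by (1,3)→{1,3,5}; (2,5)→{4,5,6}; (4,2)→{1,2,3}. Safe: 7. Place at column 7.
Row 5: attacked by (1,3)→{3,7}; (2,5)→{2,5}; (3,7)→{5,7}; (4,2)→{1,2,3}. Safe: 4, 6. Place at column 4.
Row 6: attacked by (1,3)→{3}; (2,5)→{1,5}; (3,7)→{4,7}; (4,2)→{2,4}; (5,4)→{3,4,5}. Safe: 6. Place at column 6.
Row 7: attacked by (1,3)→{3}; (2,5)→{5}; (3,7)→{3,7}; (4,2)→{2,5}; (5,4)→{2,4,6}; (6,6)→{5,6,7}. Safe: 1. Place at column 1.
Columns [3, 5, 7, 2, 4, 6, 1], r−c [-2, -3, -4, 2, 1, 0, 6], r+c [4, 7, 10, 6, 9, 12, 8] are all distinct, so no two queens attack.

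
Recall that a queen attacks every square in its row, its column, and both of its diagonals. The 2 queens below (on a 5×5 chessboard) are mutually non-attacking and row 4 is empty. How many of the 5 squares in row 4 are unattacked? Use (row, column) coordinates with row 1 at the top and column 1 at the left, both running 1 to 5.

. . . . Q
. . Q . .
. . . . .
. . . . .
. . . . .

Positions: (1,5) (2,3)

1

(1,5) attacks row 4 at column 5 and diagonals 2.
(2,3) attacks row 4 at column 3 and diagonals 1, 5.
Attacked columns: {1, 2, 3, 5}. Safe: {4}.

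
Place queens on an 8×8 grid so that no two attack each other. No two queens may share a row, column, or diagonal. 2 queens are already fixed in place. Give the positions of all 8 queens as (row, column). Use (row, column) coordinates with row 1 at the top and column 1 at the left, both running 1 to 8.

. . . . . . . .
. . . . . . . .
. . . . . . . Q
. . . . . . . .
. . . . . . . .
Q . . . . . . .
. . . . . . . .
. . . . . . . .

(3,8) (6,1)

Row 1: attacked by (3,8)→{6,8}; (6,1)→{1,6}. Safe: 2, 3, 4, 5, 7. Place at column 7.
Row 2: attacked by (1,7)→{6,7,8}; (3,8)→{7,8}; (6,1)→{1,5}. Safe: 2, 3, 4. Place at column 3.
Row 4: attacked by (1,7)→{4,7}; (2,3)→{1,3,5}; (3,8)→{7,8}; (6,1)→{1,3}. Safe: 2, 6. Place at column 2.
Row 5: attacked by (1,7)→{3,7}; (2,3)→{3,6}; (3,8)→{6,8}; (4,2)→{1,2,3}; (6,1)→{1,2}. Safe: 4, 5. Place at column 5.
Row 7: attacked by (1,7)→{1,7}; (2,3)→{3,8}; (3,8)→{4,8}; (4,2)→{2,5}; (5,5)→{3,5,7}; (6,1)→{1,2}. Safe: 6. Place at column 6.
Row 8: attacked by (1,7)→{7}; (2,3)→{3}; (3,8)→{3,8}; (4,2)→{2,6}; (5,5)→{2,5,8}; (6,1)→{1,3}; (7,6)→{5,6,7}. Safe: 4. Place at column 4.
Columns [7, 3, 8, 2, 5, 1, 6, 4], r−c [-6, -1, -5, 2, 0, 5, 1, 4], r+c [8, 5, 11, 6, 10, 7, 13, 12] are all distinct, so no two queens attack.

(1,7) (2,3) (3,8) (4,2) (5,5) (6,1) (7,6) (8,4)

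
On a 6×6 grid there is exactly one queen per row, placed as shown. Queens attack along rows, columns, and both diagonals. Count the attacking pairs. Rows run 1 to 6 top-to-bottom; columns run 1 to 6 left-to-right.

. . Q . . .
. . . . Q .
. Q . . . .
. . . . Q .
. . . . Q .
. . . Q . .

Same column: (2,5)–(4,5) (column 5); (2,5)–(5,5) (column 5); (4,5)–(5,5) (column 5).
Same diagonal: (5,5)–(6,4) (|5−6| = |5−4| = 1).
Total attacking pairs: 4.

4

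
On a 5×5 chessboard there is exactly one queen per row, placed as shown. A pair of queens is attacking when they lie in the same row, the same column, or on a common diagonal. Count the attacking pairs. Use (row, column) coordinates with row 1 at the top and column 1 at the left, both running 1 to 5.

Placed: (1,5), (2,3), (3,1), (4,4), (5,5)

Same column: (1,5)–(5,5) (column 5).
Same diagonal: (4,4)–(5,5) (|4−5| = |4−5| = 1).
Total attacking pairs: 2.

2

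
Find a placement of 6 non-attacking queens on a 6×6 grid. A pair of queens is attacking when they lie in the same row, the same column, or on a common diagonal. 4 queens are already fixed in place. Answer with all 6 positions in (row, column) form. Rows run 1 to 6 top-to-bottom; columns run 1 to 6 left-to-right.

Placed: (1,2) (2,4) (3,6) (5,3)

(1,2) (2,4) (3,6) (4,1) (5,3) (6,5)

Row 4: attacked by (1,2)→{2,5}; (2,4)→{2,4,6}; (3,6)→{5,6}; (5,3)→{2,3,4}. Safe: 1. Place at column 1.
Row 6: attacked by (1,2)→{2}; (2,4)→{4}; (3,6)→{3,6}; (4,1)→{1,3}; (5,3)→{2,3,4}. Safe: 5. Place at column 5.
Columns [2, 4, 6, 1, 3, 5], r−c [-1, -2, -3, 3, 2, 1], r+c [3, 6, 9, 5, 8, 11] are all distinct, so no two queens attack.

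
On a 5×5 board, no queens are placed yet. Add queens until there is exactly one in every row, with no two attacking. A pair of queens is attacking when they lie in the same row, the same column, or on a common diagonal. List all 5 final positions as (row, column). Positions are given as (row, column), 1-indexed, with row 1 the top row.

(1,3) (2,1) (3,4) (4,2) (5,5)

Row 1: Safe: 1, 2, 3, 4, 5. Place at column 3.
Row 2: attacked by (1,3)→{2,3,4}. Safe: 1, 5. Place at column 1.
Row 3: attacked by (1,3)→{1,3,5}; (2,1)→{1,2}. Safe: 4. Place at column 4.
Row 4: attacked by (1,3)→{3}; (2,1)→{1,3}; (3,4)→{3,4,5}. Safe: 2. Place at column 2.
Row 5: attacked by (1,3)→{3}; (2,1)→{1,4}; (3,4)→{2,4}; (4,2)→{1,2,3}. Safe: 5. Place at column 5.
Columns [3, 1, 4, 2, 5], r−c [-2, 1, -1, 2, 0], r+c [4, 3, 7, 6, 10] are all distinct, so no two queens attack.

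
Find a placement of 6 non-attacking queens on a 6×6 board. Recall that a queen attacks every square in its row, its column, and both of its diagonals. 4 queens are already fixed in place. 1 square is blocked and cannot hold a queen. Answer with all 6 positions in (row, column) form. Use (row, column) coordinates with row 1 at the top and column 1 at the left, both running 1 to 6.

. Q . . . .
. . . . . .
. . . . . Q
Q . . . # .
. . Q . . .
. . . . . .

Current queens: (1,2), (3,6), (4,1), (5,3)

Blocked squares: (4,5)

(1,2) (2,4) (3,6) (4,1) (5,3) (6,5)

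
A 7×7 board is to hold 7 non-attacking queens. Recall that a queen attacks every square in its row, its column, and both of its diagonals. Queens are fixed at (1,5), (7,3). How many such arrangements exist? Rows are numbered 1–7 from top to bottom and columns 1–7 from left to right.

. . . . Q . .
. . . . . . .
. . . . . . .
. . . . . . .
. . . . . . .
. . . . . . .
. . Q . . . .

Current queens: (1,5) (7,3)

2

Branch on row 2: col 1 → 1; col 2 → 0; col 7 → 1.
Sum: 1 + 0 + 1 = 2.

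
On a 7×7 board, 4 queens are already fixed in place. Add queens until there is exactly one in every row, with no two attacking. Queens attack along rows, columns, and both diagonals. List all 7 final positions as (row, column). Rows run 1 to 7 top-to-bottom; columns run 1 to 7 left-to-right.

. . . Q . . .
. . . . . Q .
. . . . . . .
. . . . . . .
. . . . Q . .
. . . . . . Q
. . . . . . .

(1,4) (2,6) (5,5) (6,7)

(1,4) (2,6) (3,1) (4,3) (5,5) (6,7) (7,2)

Row 3: attacked by (1,4)→{2,4,6}; (2,6)→{5,6,7}; (5,5)→{3,5,7}; (6,7)→{4,7}. Safe: 1. Place at column 1.
Row 4: attacked by (1,4)→{1,4,7}; (2,6)→{4,6}; (3,1)→{1,2}; (5,5)→{4,5,6}; (6,7)→{5,7}. Safe: 3. Place at column 3.
Row 7: attacked by (1,4)→{4}; (2,6)→{1,6}; (3,1)→{1,5}; (4,3)→{3,6}; (5,5)→{3,5,7}; (6,7)→{6,7}. Safe: 2. Place at column 2.
Columns [4, 6, 1, 3, 5, 7, 2], r−c [-3, -4, 2, 1, 0, -1, 5], r+c [5, 8, 4, 7, 10, 13, 9] are all distinct, so no two queens attack.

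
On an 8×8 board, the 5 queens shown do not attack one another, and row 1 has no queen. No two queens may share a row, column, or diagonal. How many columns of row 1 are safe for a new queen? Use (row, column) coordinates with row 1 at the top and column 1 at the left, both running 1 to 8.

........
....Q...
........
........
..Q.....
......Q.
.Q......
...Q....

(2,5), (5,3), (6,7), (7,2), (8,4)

(2,5) attacks row 1 at column 5 and diagonals 4, 6.
(5,3) attacks row 1 at column 3 and diagonals 7.
(6,7) attacks row 1 at column 7 and diagonals 2.
(7,2) attacks row 1 at column 2 and diagonals 8.
(8,4) attacks row 1 at column 4.
Attacked columns: {2, 3, 4, 5, 6, 7, 8}. Safe: {1}.

1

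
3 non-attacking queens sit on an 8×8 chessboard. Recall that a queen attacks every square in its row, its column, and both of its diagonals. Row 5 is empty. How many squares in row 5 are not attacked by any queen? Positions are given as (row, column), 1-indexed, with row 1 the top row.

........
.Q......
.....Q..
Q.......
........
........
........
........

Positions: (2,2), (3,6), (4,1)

(2,2) attacks row 5 at column 2 and diagonals 5.
(3,6) attacks row 5 at column 6 and diagonals 4, 8.
(4,1) attacks row 5 at column 1 and diagonals 2.
Attacked columns: {1, 2, 4, 5, 6, 8}. Safe: {3, 7}.

2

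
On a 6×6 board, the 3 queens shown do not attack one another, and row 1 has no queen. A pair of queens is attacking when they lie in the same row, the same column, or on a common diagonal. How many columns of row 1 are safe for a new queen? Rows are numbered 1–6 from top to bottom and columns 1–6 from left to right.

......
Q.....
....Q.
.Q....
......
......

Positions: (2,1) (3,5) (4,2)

(2,1) attacks row 1 at column 1 and diagonals 2.
(3,5) attacks row 1 at column 5 and diagonals 3.
(4,2) attacks row 1 at column 2 and diagonals 5.
Attacked columns: {1, 2, 3, 5}. Safe: {4, 6}.

2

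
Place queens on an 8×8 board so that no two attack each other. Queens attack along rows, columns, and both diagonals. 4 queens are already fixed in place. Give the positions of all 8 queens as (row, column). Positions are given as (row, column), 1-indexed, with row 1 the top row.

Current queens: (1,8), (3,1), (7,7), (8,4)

Row 2: attacked by (1,8)→{7,8}; (3,1)→{1,2}; (7,7)→{2,7}; (8,4)→{4}. Safe: 3, 5, 6. Place at column 3.
Row 4: attacked by (1,8)→{5,8}; (2,3)→{1,3,5}; (3,1)→{1,2}; (7,7)→{4,7}; (8,4)→{4,8}. Safe: 6. Place at column 6.
Row 5: attacked by (1,8)→{4,8}; (2,3)→{3,6}; (3,1)→{1,3}; (4,6)→{5,6,7}; (7,7)→{5,7}; (8,4)→{1,4,7}. Safe: 2. Place at column 2.
Row 6: attacked by (1,8)→{3,8}; (2,3)→{3,7}; (3,1)→{1,4}; (4,6)→{4,6,8}; (5,2)→{1,2,3}; (7,7)→{6,7,8}; (8,4)→{2,4,6}. Safe: 5. Place at column 5.
Columns [8, 3, 1, 6, 2, 5, 7, 4], r−c [-7, -1, 2, -2, 3, 1, 0, 4], r+c [9, 5, 4, 10, 7, 11, 14, 12] are all distinct, so no two queens attack.

(1,8) (2,3) (3,1) (4,6) (5,2) (6,5) (7,7) (8,4)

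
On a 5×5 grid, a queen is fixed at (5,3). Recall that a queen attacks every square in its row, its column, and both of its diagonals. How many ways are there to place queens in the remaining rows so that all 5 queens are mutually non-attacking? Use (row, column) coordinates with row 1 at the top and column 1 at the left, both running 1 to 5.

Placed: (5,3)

Branch on row 1: col 1 → 1; col 2 → 0; col 4 → 0; col 5 → 1.
Sum: 1 + 0 + 0 + 1 = 2.

2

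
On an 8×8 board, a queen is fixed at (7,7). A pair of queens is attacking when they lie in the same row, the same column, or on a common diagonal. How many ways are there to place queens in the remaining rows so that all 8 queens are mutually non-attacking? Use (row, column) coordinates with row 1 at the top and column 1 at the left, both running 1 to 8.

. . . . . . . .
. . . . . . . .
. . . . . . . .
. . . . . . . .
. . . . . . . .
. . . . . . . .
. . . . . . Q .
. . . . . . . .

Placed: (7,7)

16

Branch on row 1: col 2 → 3; col 3 → 5; col 4 → 2; col 5 → 1; col 6 → 3; col 8 → 2.
Sum: 3 + 5 + 2 + 1 + 3 + 2 = 16.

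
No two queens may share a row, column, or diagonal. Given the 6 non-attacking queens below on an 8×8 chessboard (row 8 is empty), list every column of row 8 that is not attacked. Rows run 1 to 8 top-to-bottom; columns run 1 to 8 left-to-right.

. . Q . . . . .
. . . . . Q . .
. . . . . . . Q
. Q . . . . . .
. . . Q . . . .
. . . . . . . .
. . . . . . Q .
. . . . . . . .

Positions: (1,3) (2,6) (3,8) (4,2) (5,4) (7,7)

columns 5

(1,3) attacks row 8 at column 3.
(2,6) attacks row 8 at column 6.
(3,8) attacks row 8 at column 8 and diagonals 3.
(4,2) attacks row 8 at column 2 and diagonals 6.
(5,4) attacks row 8 at column 4 and diagonals 1, 7.
(7,7) attacks row 8 at column 7 and diagonals 6, 8.
Attacked columns: {1, 2, 3, 4, 6, 7, 8}. Safe: {5}.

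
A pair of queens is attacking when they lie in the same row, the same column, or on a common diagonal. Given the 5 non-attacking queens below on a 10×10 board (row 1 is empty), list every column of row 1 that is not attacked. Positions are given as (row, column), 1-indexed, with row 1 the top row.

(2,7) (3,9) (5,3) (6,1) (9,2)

columns 4, 5

(2,7) attacks row 1 at column 7 and diagonals 6, 8.
(3,9) attacks row 1 at column 9 and diagonals 7.
(5,3) attacks row 1 at column 3 and diagonals 7.
(6,1) attacks row 1 at column 1 and diagonals 6.
(9,2) attacks row 1 at column 2 and diagonals 10.
Attacked columns: {1, 2, 3, 6, 7, 8, 9, 10}. Safe: {4, 5}.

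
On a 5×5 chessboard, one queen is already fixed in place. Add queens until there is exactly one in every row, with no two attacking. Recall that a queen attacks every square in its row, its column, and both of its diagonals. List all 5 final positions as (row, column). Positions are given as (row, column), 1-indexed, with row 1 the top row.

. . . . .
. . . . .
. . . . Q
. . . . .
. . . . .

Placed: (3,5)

Row 1: attacked by (3,5)→{3,5}. Safe: 1, 2, 4. Place at column 1.
Row 2: attacked by (1,1)→{1,2}; (3,5)→{4,5}. Safe: 3. Place at column 3.
Row 4: attacked by (1,1)→{1,4}; (2,3)→{1,3,5}; (3,5)→{4,5}. Safe: 2. Place at column 2.
Row 5: attacked by (1,1)→{1,5}; (2,3)→{3}; (3,5)→{3,5}; (4,2)→{1,2,3}. Safe: 4. Place at column 4.
Columns [1, 3, 5, 2, 4], r−c [0, -1, -2, 2, 1], r+c [2, 5, 8, 6, 9] are all distinct, so no two queens attack.

(1,1) (2,3) (3,5) (4,2) (5,4)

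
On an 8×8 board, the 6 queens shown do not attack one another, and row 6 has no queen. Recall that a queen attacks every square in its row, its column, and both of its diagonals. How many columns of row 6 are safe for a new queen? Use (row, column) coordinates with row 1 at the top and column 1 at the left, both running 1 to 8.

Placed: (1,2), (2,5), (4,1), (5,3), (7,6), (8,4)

(1,2) attacks row 6 at column 2 and diagonals 7.
(2,5) attacks row 6 at column 5 and diagonals 1.
(4,1) attacks row 6 at column 1 and diagonals 3.
(5,3) attacks row 6 at column 3 and diagonals 2, 4.
(7,6) attacks row 6 at column 6 and diagonals 5, 7.
(8,4) attacks row 6 at column 4 and diagonals 2, 6.
Attacked columns: {1, 2, 3, 4, 5, 6, 7}. Safe: {8}.

1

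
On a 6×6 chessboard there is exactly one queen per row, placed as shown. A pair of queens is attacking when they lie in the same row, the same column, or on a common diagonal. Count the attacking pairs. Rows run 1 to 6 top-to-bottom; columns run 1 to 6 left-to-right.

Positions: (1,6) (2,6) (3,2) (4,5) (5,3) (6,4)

3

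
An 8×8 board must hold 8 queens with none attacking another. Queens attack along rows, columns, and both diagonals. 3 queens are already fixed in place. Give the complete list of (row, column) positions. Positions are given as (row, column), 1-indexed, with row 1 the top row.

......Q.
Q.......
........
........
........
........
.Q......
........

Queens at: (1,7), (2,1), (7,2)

Row 3: attacked by (1,7)→{5,7}; (2,1)→{1,2}; (7,2)→{2,6}. Safe: 3, 4, 8. Place at column 3.
Row 4: attacked by (1,7)→{4,7}; (2,1)→{1,3}; (3,3)→{2,3,4}; (7,2)→{2,5}. Safe: 6, 8. Place at column 8.
Row 5: attacked by (1,7)→{3,7}; (2,1)→{1,4}; (3,3)→{1,3,5}; (4,8)→{7,8}; (7,2)→{2,4}. Safe: 6. Place at column 6.
Row 6: attacked by (1,7)→{2,7}; (2,1)→{1,5}; (3,3)→{3,6}; (4,8)→{6,8}; (5,6)→{5,6,7}; (7,2)→{1,2,3}. Safe: 4. Place at column 4.
Row 8: attacked by (1,7)→{7}; (2,1)→{1,7}; (3,3)→{3,8}; (4,8)→{4,8}; (5,6)→{3,6}; (6,4)→{2,4,6}; (7,2)→{1,2,3}. Safe: 5. Place at column 5.
Columns [7, 1, 3, 8, 6, 4, 2, 5], r−c [-6, 1, 0, -4, -1, 2, 5, 3], r+c [8, 3, 6, 12, 11, 10, 9, 13] are all distinct, so no two queens attack.

(1,7) (2,1) (3,3) (4,8) (5,6) (6,4) (7,2) (8,5)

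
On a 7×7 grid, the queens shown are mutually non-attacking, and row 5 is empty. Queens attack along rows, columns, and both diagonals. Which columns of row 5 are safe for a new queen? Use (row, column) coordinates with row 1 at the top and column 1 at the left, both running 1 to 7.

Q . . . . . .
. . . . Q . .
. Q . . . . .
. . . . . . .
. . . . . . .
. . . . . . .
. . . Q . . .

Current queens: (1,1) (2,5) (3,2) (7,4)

columns 3, 7

(1,1) attacks row 5 at column 1 and diagonals 5.
(2,5) attacks row 5 at column 5 and diagonals 2.
(3,2) attacks row 5 at column 2 and diagonals 4.
(7,4) attacks row 5 at column 4 and diagonals 2, 6.
Attacked columns: {1, 2, 4, 5, 6}. Safe: {3, 7}.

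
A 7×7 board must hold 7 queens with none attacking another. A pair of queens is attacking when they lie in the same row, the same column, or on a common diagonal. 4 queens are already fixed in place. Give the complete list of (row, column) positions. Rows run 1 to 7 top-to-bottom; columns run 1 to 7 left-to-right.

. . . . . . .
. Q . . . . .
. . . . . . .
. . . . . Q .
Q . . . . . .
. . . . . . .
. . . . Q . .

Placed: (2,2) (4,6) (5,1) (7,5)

(1,7) (2,2) (3,4) (4,6) (5,1) (6,3) (7,5)

Row 1: attacked by (2,2)→{1,2,3}; (4,6)→{3,6}; (5,1)→{1,5}; (7,5)→{5}. Safe: 4, 7. Place at column 7.
Row 3: attacked by (1,7)→{5,7}; (2,2)→{1,2,3}; (4,6)→{5,6,7}; (5,1)→{1,3}; (7,5)→{1,5}. Safe: 4. Place at column 4.
Row 6: attacked by (1,7)→{2,7}; (2,2)→{2,6}; (3,4)→{1,4,7}; (4,6)→{4,6}; (5,1)→{1,2}; (7,5)→{4,5,6}. Safe: 3. Place at column 3.
Columns [7, 2, 4, 6, 1, 3, 5], r−c [-6, 0, -1, -2, 4, 3, 2], r+c [8, 4, 7, 10, 6, 9, 12] are all distinct, so no two queens attack.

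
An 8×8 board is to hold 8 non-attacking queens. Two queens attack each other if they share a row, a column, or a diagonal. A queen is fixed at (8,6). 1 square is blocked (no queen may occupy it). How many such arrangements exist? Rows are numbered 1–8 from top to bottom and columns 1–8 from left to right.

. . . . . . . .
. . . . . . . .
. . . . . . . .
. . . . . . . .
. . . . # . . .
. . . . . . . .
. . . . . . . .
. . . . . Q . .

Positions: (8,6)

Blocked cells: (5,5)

15

Branch on row 1: col 1 → 0; col 2 → 0; col 3 → 4; col 4 → 4; col 5 → 3; col 7 → 2; col 8 → 2.
Sum: 0 + 0 + 4 + 4 + 3 + 2 + 2 = 15.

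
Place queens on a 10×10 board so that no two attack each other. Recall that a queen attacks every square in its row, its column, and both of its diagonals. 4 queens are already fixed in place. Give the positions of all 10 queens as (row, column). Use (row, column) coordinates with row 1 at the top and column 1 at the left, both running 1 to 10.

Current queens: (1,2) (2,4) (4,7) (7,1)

(1,2) (2,4) (3,9) (4,7) (5,5) (6,10) (7,1) (8,6) (9,8) (10,3)

Row 3: attacked by (1,2)→{2,4}; (2,4)→{3,4,5}; (4,7)→{6,7,8}; (7,1)→{1,5}. Safe: 9, 10. Place at column 9.
Row 5: attacked by (1,2)→{2,6}; (2,4)→{1,4,7}; (3,9)→{7,9}; (4,7)→{6,7,8}; (7,1)→{1,3}. Safe: 5, 10. Place at column 5.
Row 6: attacked by (1,2)→{2,7}; (2,4)→{4,8}; (3,9)→{6,9}; (4,7)→{5,7,9}; (5,5)→{4,5,6}; (7,1)→{1,2}. Safe: 3, 10. Place at column 10.
Row 8: attacked by (1,2)→{2,9}; (2,4)→{4,10}; (3,9)→{4,9}; (4,7)→{3,7}; (5,5)→{2,5,8}; (6,10)→{8,10}; (7,1)→{1,2}. Safe: 6. Place at column 6.
Row 9: attacked by (1,2)→{2,10}; (2,4)→{4}; (3,9)→{3,9}; (4,7)→{2,7}; (5,5)→{1,5,9}; (6,10)→{7,10}; (7,1)→{1,3}; (8,6)→{5,6,7}. Safe: 8. Place at column 8.
Row 10: attacked by (1,2)→{2}; (2,4)→{4}; (3,9)→{2,9}; (4,7)→{1,7}; (5,5)→{5,10}; (6,10)→{6,10}; (7,1)→{1,4}; (8,6)→{4,6,8}; (9,8)→{7,8,9}. Safe: 3. Place at column 3.
Columns [2, 4, 9, 7, 5, 10, 1, 6, 8, 3], r−c [-1, -2, -6, -3, 0, -4, 6, 2, 1, 7], r+c [3, 6, 12, 11, 10, 16, 8, 14, 17, 13] are all distinct, so no two queens attack.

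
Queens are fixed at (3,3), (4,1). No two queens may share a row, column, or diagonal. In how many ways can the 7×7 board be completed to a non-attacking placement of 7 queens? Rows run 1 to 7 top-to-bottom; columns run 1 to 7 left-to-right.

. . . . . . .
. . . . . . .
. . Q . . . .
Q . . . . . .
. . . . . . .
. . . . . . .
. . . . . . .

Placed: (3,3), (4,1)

Branch on row 1: col 2 → 1; col 6 → 0; col 7 → 1.
Sum: 1 + 0 + 1 = 2.

2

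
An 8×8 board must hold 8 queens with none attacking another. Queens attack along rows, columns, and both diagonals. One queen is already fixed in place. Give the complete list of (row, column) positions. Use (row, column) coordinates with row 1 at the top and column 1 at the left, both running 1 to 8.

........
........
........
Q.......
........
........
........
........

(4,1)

(1,5) (2,8) (3,4) (4,1) (5,7) (6,2) (7,6) (8,3)

Row 1: attacked by (4,1)→{1,4}. Safe: 2, 3, 5, 6, 7, 8. Place at column 5.
Row 2: attacked by (1,5)→{4,5,6}; (4,1)→{1,3}. Safe: 2, 7, 8. Place at column 8.
Row 3: attacked by (1,5)→{3,5,7}; (2,8)→{7,8}; (4,1)→{1,2}. Safe: 4, 6. Place at column 4.
Row 5: attacked by (1,5)→{1,5}; (2,8)→{5,8}; (3,4)→{2,4,6}; (4,1)→{1,2}. Safe: 3, 7. Place at column 7.
Row 6: attacked by (1,5)→{5}; (2,8)→{4,8}; (3,4)→{1,4,7}; (4,1)→{1,3}; (5,7)→{6,7,8}. Safe: 2. Place at column 2.
Row 7: attacked by (1,5)→{5}; (2,8)→{3,8}; (3,4)→{4,8}; (4,1)→{1,4}; (5,7)→{5,7}; (6,2)→{1,2,3}. Safe: 6. Place at column 6.
Row 8: attacked by (1,5)→{5}; (2,8)→{2,8}; (3,4)→{4}; (4,1)→{1,5}; (5,7)→{4,7}; (6,2)→{2,4}; (7,6)→{5,6,7}. Safe: 3. Place at column 3.
Columns [5, 8, 4, 1, 7, 2, 6, 3], r−c [-4, -6, -1, 3, -2, 4, 1, 5], r+c [6, 10, 7, 5, 12, 8, 13, 11] are all distinct, so no two queens attack.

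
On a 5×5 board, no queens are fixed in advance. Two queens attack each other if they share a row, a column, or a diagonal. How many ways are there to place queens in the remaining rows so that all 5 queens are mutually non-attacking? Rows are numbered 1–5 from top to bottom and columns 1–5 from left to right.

10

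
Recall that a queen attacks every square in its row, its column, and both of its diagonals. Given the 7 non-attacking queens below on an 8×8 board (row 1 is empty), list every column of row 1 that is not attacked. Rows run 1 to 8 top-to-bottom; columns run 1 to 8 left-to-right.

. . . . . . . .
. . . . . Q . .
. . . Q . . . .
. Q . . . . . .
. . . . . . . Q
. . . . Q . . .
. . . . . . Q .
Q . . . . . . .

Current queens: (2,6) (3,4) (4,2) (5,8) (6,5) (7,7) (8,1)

columns 3

(2,6) attacks row 1 at column 6 and diagonals 5, 7.
(3,4) attacks row 1 at column 4 and diagonals 2, 6.
(4,2) attacks row 1 at column 2 and diagonals 5.
(5,8) attacks row 1 at column 8 and diagonals 4.
(6,5) attacks row 1 at column 5.
(7,7) attacks row 1 at column 7 and diagonals 1.
(8,1) attacks row 1 at column 1 and diagonals 8.
Attacked columns: {1, 2, 4, 5, 6, 7, 8}. Safe: {3}.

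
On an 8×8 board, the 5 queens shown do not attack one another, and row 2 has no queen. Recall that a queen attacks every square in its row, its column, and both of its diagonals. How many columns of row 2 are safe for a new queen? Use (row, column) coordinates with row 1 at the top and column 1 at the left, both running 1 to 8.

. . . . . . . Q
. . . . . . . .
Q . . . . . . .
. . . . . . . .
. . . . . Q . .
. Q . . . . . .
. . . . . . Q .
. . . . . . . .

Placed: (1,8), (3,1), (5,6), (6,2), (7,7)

2

(1,8) attacks row 2 at column 8 and diagonals 7.
(3,1) attacks row 2 at column 1 and diagonals 2.
(5,6) attacks row 2 at column 6 and diagonals 3.
(6,2) attacks row 2 at column 2 and diagonals 6.
(7,7) attacks row 2 at column 7 and diagonals 2.
Attacked columns: {1, 2, 3, 6, 7, 8}. Safe: {4, 5}.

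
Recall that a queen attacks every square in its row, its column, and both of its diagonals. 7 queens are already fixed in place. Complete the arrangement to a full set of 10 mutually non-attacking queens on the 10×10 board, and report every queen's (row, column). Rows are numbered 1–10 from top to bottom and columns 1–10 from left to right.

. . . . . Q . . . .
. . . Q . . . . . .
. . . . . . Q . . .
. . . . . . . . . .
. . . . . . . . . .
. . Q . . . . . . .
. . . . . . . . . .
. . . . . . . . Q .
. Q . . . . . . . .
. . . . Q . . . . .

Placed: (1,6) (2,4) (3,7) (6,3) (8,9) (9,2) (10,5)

Row 4: attacked by (1,6)→{3,6,9}; (2,4)→{2,4,6}; (3,7)→{6,7,8}; (6,3)→{1,3,5}; (8,9)→{5,9}; (9,2)→{2,7}; (10,5)→{5}. Safe: 10. Place at column 10.
Row 5: attacked by (1,6)→{2,6,10}; (2,4)→{1,4,7}; (3,7)→{5,7,9}; (4,10)→{9,10}; (6,3)→{2,3,4}; (8,9)→{6,9}; (9,2)→{2,6}; (10,5)→{5,10}. Safe: 8. Place at column 8.
Row 7: attacked by (1,6)→{6}; (2,4)→{4,9}; (3,7)→{3,7}; (4,10)→{7,10}; (5,8)→{6,8,10}; (6,3)→{2,3,4}; (8,9)→{8,9,10}; (9,2)→{2,4}; (10,5)→{2,5,8}. Safe: 1. Place at column 1.
Columns [6, 4, 7, 10, 8, 3, 1, 9, 2, 5], r−c [-5, -2, -4, -6, -3, 3, 6, -1, 7, 5], r+c [7, 6, 10, 14, 13, 9, 8, 17, 11, 15] are all distinct, so no two queens attack.

(1,6) (2,4) (3,7) (4,10) (5,8) (6,3) (7,1) (8,9) (9,2) (10,5)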